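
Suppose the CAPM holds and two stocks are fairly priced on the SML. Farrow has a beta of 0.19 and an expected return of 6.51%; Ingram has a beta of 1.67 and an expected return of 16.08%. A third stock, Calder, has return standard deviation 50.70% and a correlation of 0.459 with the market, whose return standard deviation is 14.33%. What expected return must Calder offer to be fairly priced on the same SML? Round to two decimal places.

MRP = (16.08% − 6.51%) / (1.67 − 0.19) = 6.4662%
R_f = 6.51% − 0.19 × 6.4662% = 5.2814%
β_Calder = ρ·σ_i/σ_m = 0.459 × 50.70 / 14.33 = 1.6240
E(R_Calder) = R_f + β × MRP = 5.2814% + 1.6240 × 6.4662% = 15.78%

15.78%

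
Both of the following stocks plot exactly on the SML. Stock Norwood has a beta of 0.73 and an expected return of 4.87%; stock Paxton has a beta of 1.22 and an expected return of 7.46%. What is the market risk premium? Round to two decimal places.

Both satisfy E(R) = R_f + β·MRP, so the slope of the SML is
MRP = (7.46% − 4.87%) / (1.22 − 0.73) = 2.59% / 0.49 = 5.2857%

5.29%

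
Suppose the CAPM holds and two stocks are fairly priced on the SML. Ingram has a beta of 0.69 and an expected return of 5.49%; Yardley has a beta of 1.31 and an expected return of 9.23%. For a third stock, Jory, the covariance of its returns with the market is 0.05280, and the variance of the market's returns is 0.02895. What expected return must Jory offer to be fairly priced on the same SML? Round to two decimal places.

MRP = (9.23% − 5.49%) / (1.31 − 0.69) = 6.0323%
R_f = 5.49% − 0.69 × 6.0323% = 1.3277%
β_Jory = Cov / Var(R_m) = 0.05280 / 0.02895 = 1.8238
E(R_Jory) = R_f + β × MRP = 1.3277% + 1.8238 × 6.0323% = 12.33%

12.33%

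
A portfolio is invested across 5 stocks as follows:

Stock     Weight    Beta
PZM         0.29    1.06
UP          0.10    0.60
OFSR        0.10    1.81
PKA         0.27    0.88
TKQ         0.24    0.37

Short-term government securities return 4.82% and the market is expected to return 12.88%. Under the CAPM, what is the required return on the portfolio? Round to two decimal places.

11.87%

β_P = Σ w_i β_i = 0.29×1.06 + 0.10×0.60 + 0.10×1.81 + 0.27×0.88 + 0.24×0.37 = 0.8748
MRP = 12.88% − 4.82% = 8.06%
E(R_P) = R_f + β_P × MRP = 4.82% + 0.8748 × 8.06% = 11.87%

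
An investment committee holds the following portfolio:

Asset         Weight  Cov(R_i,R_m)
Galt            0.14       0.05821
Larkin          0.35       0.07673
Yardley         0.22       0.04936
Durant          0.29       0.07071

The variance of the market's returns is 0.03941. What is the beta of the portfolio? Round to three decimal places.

1.684

β_Galt = 0.05821 / 0.03941 = 1.4770
β_Larkin = 0.07673 / 0.03941 = 1.9470
β_Yardley = 0.04936 / 0.03941 = 1.2525
β_Durant = 0.07071 / 0.03941 = 1.7942
β_P = Σ w_i β_i = 0.14×1.4770 + 0.35×1.9470 + 0.22×1.2525 + 0.29×1.7942 = 1.6841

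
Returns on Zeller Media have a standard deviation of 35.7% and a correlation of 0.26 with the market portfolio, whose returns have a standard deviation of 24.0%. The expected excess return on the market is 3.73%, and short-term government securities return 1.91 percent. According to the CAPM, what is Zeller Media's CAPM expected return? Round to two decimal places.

β = ρ × σ_i / σ_m = 0.26 × 35.7% / 24.0% = 0.3868
E(R) = 1.91% + 0.3868 × 3.73% = 3.35%

3.35%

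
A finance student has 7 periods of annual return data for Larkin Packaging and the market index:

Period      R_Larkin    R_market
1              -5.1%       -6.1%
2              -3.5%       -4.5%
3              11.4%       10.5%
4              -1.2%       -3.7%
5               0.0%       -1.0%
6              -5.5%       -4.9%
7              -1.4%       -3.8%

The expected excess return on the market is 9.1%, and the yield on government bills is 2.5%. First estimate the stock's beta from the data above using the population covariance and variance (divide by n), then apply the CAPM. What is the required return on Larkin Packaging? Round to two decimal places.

11.52%

Mean R_i = (-5.1 − 3.5 + 11.4 − 1.2 + 0.0 − 5.5 − 1.4) / 7 = -0.7571%
Mean R_m = (-6.1 − 4.5 + 10.5 − 3.7 − 1.0 − 4.9 − 3.8) / 7 = -1.9286%
Σ(R_i − R̄_i)(R_m − R̄_m) = 193.0486  ⇒  Cov = 193.0486 / 7 = 27.5784
Σ(R_m − R̄_m)² = 194.8143  ⇒  Var(R_m) = 194.8143 / 7 = 27.8306
β = Cov / Var(R_m) = 27.5784 / 27.8306 = 0.9909
E(R) = R_f + β × MRP = 2.5% + 0.9909 × 9.1% = 11.52%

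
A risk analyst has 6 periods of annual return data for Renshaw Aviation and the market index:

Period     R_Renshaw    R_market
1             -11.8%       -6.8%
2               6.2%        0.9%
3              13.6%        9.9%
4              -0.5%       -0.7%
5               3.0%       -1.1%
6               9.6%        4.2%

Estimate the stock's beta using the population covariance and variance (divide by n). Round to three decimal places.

1.500

Mean R_i = (-11.8 + 6.2 + 13.6 − 0.5 + 3.0 + 9.6) / 6 = 3.3500%
Mean R_m = (-6.8 + 0.9 + 9.9 − 0.7 − 1.1 + 4.2) / 6 = 1.0667%
Σ(R_i − R̄_i)(R_m − R̄_m) = 236.3900  ⇒  Cov = 236.3900 / 6 = 39.3983
Σ(R_m − R̄_m)² = 157.5733  ⇒  Var(R_m) = 157.5733 / 6 = 26.2622
β = Cov / Var(R_m) = 39.3983 / 26.2622 = 1.5002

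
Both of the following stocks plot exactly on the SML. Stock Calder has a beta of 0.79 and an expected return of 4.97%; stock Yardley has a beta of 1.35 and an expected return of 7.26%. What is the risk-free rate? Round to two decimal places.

1.74%

Both satisfy E(R) = R_f + β·MRP, so the slope of the SML is
MRP = (7.26% − 4.97%) / (1.35 − 0.79) = 2.29% / 0.56 = 4.0893%
R_f = E(R_Calder) − β_Calder·MRP = 4.97% − 0.79 × 4.0893% = 1.7395%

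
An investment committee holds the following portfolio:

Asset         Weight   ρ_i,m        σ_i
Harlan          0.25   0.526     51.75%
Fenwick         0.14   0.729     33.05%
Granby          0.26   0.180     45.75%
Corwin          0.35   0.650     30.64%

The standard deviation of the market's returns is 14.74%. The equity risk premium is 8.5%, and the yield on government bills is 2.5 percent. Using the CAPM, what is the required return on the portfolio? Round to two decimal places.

β_Harlan = 0.526 × 51.75% / 14.74% = 1.8467
β_Fenwick = 0.729 × 33.05% / 14.74% = 1.6346
β_Granby = 0.180 × 45.75% / 14.74% = 0.5587
β_Corwin = 0.650 × 30.64% / 14.74% = 1.3512
β_P = Σ w_i β_i = 0.25×1.8467 + 0.14×1.6346 + 0.26×0.5587 + 0.35×1.3512 = 1.3087
E(R_P) = R_f + β_P × MRP = 2.5% + 1.3087 × 8.5% = 13.62%

13.62%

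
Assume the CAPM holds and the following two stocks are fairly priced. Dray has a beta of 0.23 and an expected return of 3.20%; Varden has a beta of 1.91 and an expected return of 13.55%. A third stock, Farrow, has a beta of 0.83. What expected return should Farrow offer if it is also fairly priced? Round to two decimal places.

6.90%

MRP (SML slope) = (13.55% − 3.20%) / (1.91 − 0.23) = 10.35% / 1.68 = 6.1607%
R_f (intercept) = 3.20% − 0.23 × 6.1607% = 1.7830%
E(R_Farrow) = R_f + β × MRP = 1.7830% + 0.83 × 6.1607% = 6.90%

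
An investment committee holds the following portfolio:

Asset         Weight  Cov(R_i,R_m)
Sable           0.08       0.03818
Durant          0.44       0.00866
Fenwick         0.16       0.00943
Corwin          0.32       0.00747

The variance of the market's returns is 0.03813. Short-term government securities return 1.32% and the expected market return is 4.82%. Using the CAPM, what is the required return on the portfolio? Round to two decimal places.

2.31%

β_Sable = 0.03818 / 0.03813 = 1.0013
β_Durant = 0.00866 / 0.03813 = 0.2271
β_Fenwick = 0.00943 / 0.03813 = 0.2473
β_Corwin = 0.00747 / 0.03813 = 0.1959
β_P = Σ w_i β_i = 0.08×1.0013 + 0.44×0.2271 + 0.16×0.2473 + 0.32×0.1959 = 0.2823
MRP = 4.82% − 1.32% = 3.50%
E(R_P) = R_f + β_P × MRP = 1.32% + 0.2823 × 3.50% = 2.31%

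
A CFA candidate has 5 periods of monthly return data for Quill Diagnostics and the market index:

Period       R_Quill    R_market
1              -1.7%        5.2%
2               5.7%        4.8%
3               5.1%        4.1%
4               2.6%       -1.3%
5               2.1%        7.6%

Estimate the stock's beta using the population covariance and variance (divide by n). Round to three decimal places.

Mean R_i = (-1.7 + 5.7 + 5.1 + 2.6 + 2.1) / 5 = 2.7600%
Mean R_m = (5.2 + 4.8 + 4.1 − 1.3 + 7.6) / 5 = 4.0800%
Σ(R_i − R̄_i)(R_m − R̄_m) = -4.2940  ⇒  Cov = -4.2940 / 5 = -0.8588
Σ(R_m − R̄_m)² = 43.1080  ⇒  Var(R_m) = 43.1080 / 5 = 8.6216
β = Cov / Var(R_m) = -0.8588 / 8.6216 = -0.0996

-0.100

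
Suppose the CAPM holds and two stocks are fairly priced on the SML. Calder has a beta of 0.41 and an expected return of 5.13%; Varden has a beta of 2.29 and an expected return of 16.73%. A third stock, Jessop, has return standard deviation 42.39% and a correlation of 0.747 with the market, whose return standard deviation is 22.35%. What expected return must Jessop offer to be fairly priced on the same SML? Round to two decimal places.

MRP = (16.73% − 5.13%) / (2.29 − 0.41) = 6.1702%
R_f = 5.13% − 0.41 × 6.1702% = 2.6002%
β_Jessop = ρ·σ_i/σ_m = 0.747 × 42.39 / 22.35 = 1.4168
E(R_Jessop) = R_f + β × MRP = 2.6002% + 1.4168 × 6.1702% = 11.34%

11.34%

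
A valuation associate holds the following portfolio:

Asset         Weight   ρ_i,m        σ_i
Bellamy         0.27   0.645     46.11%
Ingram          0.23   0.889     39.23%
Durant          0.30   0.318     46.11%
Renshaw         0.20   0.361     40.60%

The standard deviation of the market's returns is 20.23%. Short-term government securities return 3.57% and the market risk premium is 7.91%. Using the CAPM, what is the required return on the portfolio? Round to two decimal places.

β_Bellamy = 0.645 × 46.11% / 20.23% = 1.4701
β_Ingram = 0.889 × 39.23% / 20.23% = 1.7239
β_Durant = 0.318 × 46.11% / 20.23% = 0.7248
β_Renshaw = 0.361 × 40.60% / 20.23% = 0.7245
β_P = Σ w_i β_i = 0.27×1.4701 + 0.23×1.7239 + 0.30×0.7248 + 0.20×0.7245 = 1.1558
E(R_P) = R_f + β_P × MRP = 3.57% + 1.1558 × 7.91% = 12.71%

12.71%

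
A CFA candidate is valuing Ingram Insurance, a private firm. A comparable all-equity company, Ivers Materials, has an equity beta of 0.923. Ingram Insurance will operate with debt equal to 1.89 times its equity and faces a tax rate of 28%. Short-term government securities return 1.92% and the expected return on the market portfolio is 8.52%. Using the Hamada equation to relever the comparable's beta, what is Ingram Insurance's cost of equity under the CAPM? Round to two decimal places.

16.30%

β_L = β_U × [1 + (1 − t)(D/E)] = 0.923 × [1 + (1 − 0.28) × 1.89]
    = 0.923 × [1 + 0.72 × 1.89] = 0.923 × 2.3608 = 2.1790
MRP = 8.52% − 1.92% = 6.60%
E(R) = R_f + β_L × MRP = 1.92% + 2.1790 × 6.60% = 16.30%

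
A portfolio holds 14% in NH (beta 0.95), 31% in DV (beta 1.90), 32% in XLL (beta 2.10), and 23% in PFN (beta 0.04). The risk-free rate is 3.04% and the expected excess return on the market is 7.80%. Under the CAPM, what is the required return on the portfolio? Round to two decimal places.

13.98%

β_P = Σ w_i β_i = 0.14×0.95 + 0.31×1.90 + 0.32×2.10 + 0.23×0.04 = 1.4032
E(R_P) = R_f + β_P × MRP = 3.04% + 1.4032 × 7.80% = 13.98%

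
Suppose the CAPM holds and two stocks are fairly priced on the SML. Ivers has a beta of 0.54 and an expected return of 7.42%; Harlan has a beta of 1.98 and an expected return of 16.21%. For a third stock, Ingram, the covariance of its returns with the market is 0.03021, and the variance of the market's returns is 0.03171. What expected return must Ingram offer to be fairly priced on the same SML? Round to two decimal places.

9.94%

MRP = (16.21% − 7.42%) / (1.98 − 0.54) = 6.1042%
R_f = 7.42% − 0.54 × 6.1042% = 4.1237%
β_Ingram = Cov / Var(R_m) = 0.03021 / 0.03171 = 0.9527
E(R_Ingram) = R_f + β × MRP = 4.1237% + 0.9527 × 6.1042% = 9.94%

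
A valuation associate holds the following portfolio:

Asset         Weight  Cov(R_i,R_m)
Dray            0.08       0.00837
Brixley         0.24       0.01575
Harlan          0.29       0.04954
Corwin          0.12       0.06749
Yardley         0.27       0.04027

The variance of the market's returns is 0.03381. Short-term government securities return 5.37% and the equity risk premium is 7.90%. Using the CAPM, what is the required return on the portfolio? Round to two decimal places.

β_Dray = 0.00837 / 0.03381 = 0.2476
β_Brixley = 0.01575 / 0.03381 = 0.4658
β_Harlan = 0.04954 / 0.03381 = 1.4652
β_Corwin = 0.06749 / 0.03381 = 1.9962
β_Yardley = 0.04027 / 0.03381 = 1.1911
β_P = Σ w_i β_i = 0.08×0.2476 + 0.24×0.4658 + 0.29×1.4652 + 0.12×1.9962 + 0.27×1.1911 = 1.1176
E(R_P) = R_f + β_P × MRP = 5.37% + 1.1176 × 7.90% = 14.20%

14.20%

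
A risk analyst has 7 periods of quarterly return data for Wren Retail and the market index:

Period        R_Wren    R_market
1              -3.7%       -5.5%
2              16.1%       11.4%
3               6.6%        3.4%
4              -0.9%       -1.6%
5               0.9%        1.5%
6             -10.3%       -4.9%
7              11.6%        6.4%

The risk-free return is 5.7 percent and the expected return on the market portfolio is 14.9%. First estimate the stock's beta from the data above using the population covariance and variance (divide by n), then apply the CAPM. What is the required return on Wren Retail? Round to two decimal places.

18.89%

Mean R_i = (-3.7 + 16.1 + 6.6 − 0.9 + 0.9 − 10.3 + 11.6) / 7 = 2.9000%
Mean R_m = (-5.5 + 11.4 + 3.4 − 1.6 + 1.5 − 4.9 + 6.4) / 7 = 1.5286%
Σ(R_i − R̄_i)(R_m − R̄_m) = 322.8000  ⇒  Cov = 322.8000 / 7 = 46.1143
Σ(R_m − R̄_m)² = 225.1943  ⇒  Var(R_m) = 225.1943 / 7 = 32.1706
β = Cov / Var(R_m) = 46.1143 / 32.1706 = 1.4334
MRP = 14.9% − 5.7% = 9.20%
E(R) = R_f + β × MRP = 5.7% + 1.4334 × 9.2% = 18.89%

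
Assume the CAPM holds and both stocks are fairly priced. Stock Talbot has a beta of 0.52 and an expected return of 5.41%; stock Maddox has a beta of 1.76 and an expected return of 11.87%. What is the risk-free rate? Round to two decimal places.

2.70%

Both satisfy E(R) = R_f + β·MRP, so the slope of the SML is
MRP = (11.87% − 5.41%) / (1.76 − 0.52) = 6.46% / 1.24 = 5.2097%
R_f = E(R_Talbot) − β_Talbot·MRP = 5.41% − 0.52 × 5.2097% = 2.7010%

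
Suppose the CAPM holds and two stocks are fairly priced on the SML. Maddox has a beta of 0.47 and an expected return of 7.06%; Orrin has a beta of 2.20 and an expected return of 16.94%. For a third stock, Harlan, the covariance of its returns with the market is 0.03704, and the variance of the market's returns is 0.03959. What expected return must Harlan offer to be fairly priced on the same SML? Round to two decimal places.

9.72%

MRP = (16.94% − 7.06%) / (2.20 − 0.47) = 5.7110%
R_f = 7.06% − 0.47 × 5.7110% = 4.3758%
β_Harlan = Cov / Var(R_m) = 0.03704 / 0.03959 = 0.9356
E(R_Harlan) = R_f + β × MRP = 4.3758% + 0.9356 × 5.7110% = 9.72%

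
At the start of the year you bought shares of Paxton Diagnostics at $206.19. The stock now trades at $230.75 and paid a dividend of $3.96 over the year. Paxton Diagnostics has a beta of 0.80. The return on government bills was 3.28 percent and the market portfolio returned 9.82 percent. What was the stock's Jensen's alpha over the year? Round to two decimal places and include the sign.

+5.32%

Realised HPR = (P1 + D1 − P0) / P0 = (230.75 + 3.96 − 206.19) / 206.19 = 28.52 / 206.19 = 13.8319%
MRP = 9.82% − 3.28% = 6.54%
CAPM required = R_f + β·MRP = 3.28% + 0.80 × 6.54% = 8.5120%
α = realised − required = 13.8319% − 8.5120% = +5.32%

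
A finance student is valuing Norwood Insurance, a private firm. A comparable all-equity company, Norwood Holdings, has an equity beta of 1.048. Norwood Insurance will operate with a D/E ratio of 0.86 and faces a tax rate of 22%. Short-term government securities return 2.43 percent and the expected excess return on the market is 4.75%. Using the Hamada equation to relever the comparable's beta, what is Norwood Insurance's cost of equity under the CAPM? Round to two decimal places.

β_L = β_U × [1 + (1 − t)(D/E)] = 1.048 × [1 + (1 − 0.22) × 0.86]
    = 1.048 × [1 + 0.78 × 0.86] = 1.048 × 1.6708 = 1.7510
E(R) = R_f + β_L × MRP = 2.43% + 1.7510 × 4.75% = 10.75%

10.75%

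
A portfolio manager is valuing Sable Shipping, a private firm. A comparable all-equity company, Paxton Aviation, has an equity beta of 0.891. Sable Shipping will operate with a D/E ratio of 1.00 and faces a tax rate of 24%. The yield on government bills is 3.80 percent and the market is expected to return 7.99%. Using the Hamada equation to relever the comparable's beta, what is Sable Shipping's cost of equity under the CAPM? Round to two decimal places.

10.37%

β_L = β_U × [1 + (1 − t)(D/E)] = 0.891 × [1 + (1 − 0.24) × 1.00]
    = 0.891 × [1 + 0.76 × 1.00] = 0.891 × 1.7600 = 1.5682
MRP = 7.99% − 3.80% = 4.19%
E(R) = R_f + β_L × MRP = 3.80% + 1.5682 × 4.19% = 10.37%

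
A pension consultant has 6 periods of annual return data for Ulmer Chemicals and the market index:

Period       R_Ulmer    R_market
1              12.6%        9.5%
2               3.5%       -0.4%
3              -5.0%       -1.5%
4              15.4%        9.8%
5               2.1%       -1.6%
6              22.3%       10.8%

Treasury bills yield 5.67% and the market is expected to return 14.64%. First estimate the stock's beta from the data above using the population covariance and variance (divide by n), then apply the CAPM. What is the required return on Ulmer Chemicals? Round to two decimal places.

Mean R_i = (12.6 + 3.5 − 5.0 + 15.4 + 2.1 + 22.3) / 6 = 8.4833%
Mean R_m = (9.5 − 0.4 − 1.5 + 9.8 − 1.6 + 10.8) / 6 = 4.4333%
Σ(R_i − R̄_i)(R_m − R̄_m) = 288.5433  ⇒  Cov = 288.5433 / 6 = 48.0906
Σ(R_m − R̄_m)² = 189.9733  ⇒  Var(R_m) = 189.9733 / 6 = 31.6622
β = Cov / Var(R_m) = 48.0906 / 31.6622 = 1.5189
MRP = 14.64% − 5.67% = 8.97%
E(R) = R_f + β × MRP = 5.67% + 1.5189 × 8.97% = 19.29%

19.29%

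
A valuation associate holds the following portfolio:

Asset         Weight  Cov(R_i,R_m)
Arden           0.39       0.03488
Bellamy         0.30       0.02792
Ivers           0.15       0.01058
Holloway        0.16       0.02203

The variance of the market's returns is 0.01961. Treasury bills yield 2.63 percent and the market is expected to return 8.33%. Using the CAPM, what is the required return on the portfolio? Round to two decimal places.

β_Arden = 0.03488 / 0.01961 = 1.7787
β_Bellamy = 0.02792 / 0.01961 = 1.4238
β_Ivers = 0.01058 / 0.01961 = 0.5395
β_Holloway = 0.02203 / 0.01961 = 1.1234
β_P = Σ w_i β_i = 0.39×1.7787 + 0.30×1.4238 + 0.15×0.5395 + 0.16×1.1234 = 1.3815
MRP = 8.33% − 2.63% = 5.70%
E(R_P) = R_f + β_P × MRP = 2.63% + 1.3815 × 5.70% = 10.50%

10.50%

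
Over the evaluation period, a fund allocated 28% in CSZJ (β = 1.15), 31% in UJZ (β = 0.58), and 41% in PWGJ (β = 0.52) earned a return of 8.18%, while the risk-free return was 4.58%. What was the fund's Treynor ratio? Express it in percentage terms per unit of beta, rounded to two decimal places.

5.03%

β_P = 0.28×1.15 + 0.31×0.58 + 0.41×0.52 = 0.7150
Treynor = (R_P − R_f) / β_P = (8.18% − 4.58%) / 0.7150 = 3.60% / 0.7150 = 5.03%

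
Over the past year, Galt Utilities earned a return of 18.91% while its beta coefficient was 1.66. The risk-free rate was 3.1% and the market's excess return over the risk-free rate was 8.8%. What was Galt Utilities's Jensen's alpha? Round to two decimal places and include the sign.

+1.20%

CAPM benchmark = R_f + β(R_m − R_f) = 3.1% + 1.66 × 8.8% = 17.7080%
α = actual − benchmark = 18.91% − 17.7080% = +1.20%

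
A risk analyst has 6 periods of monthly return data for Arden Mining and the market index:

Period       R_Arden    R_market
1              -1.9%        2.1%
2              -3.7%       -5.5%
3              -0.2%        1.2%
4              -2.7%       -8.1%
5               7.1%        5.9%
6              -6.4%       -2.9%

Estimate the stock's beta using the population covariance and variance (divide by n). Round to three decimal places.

Mean R_i = (-1.9 − 3.7 − 0.2 − 2.7 + 7.1 − 6.4) / 6 = -1.3000%
Mean R_m = (2.1 − 5.5 + 1.2 − 8.1 + 5.9 − 2.9) / 6 = -1.2167%
Σ(R_i − R̄_i)(R_m − R̄_m) = 88.9500  ⇒  Cov = 88.9500 / 6 = 14.8250
Σ(R_m − R̄_m)² = 136.0483  ⇒  Var(R_m) = 136.0483 / 6 = 22.6747
β = Cov / Var(R_m) = 14.8250 / 22.6747 = 0.6538

0.654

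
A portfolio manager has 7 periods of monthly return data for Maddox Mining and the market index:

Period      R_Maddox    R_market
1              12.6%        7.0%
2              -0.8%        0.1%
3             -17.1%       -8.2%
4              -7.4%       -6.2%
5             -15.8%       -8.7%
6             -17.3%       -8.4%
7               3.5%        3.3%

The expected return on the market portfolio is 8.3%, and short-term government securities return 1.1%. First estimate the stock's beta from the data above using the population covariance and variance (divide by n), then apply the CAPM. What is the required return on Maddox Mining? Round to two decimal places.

13.89%

Mean R_i = (12.6 − 0.8 − 17.1 − 7.4 − 15.8 − 17.3 + 3.5) / 7 = -6.0429%
Mean R_m = (7.0 + 0.1 − 8.2 − 6.2 − 8.7 − 8.4 + 3.3) / 7 = -3.0143%
Σ(R_i − R̄_i)(R_m − R̄_m) = 441.0457  ⇒  Cov = 441.0457 / 7 = 63.0065
Σ(R_m − R̄_m)² = 248.2286  ⇒  Var(R_m) = 248.2286 / 7 = 35.4612
β = Cov / Var(R_m) = 63.0065 / 35.4612 = 1.7768
MRP = 8.3% − 1.1% = 7.20%
E(R) = R_f + β × MRP = 1.1% + 1.7768 × 7.2% = 13.89%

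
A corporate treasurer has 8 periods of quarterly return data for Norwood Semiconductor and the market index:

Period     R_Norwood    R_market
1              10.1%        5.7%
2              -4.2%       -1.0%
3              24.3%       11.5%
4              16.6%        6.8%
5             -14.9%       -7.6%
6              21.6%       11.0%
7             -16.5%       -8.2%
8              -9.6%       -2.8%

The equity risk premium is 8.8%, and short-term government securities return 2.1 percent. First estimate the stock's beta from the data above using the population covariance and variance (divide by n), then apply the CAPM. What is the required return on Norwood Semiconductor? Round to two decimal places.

Mean R_i = (10.1 − 4.2 + 24.3 + 16.6 − 14.9 + 21.6 − 16.5 − 9.6) / 8 = 3.4250%
Mean R_m = (5.7 − 1.0 + 11.5 + 6.8 − 7.6 + 11.0 − 8.2 − 2.8) / 8 = 1.9250%
Σ(R_i − R̄_i)(R_m − R̄_m) = 914.3750  ⇒  Cov = 914.3750 / 8 = 114.2969
Σ(R_m − R̄_m)² = 436.1750  ⇒  Var(R_m) = 436.1750 / 8 = 54.5219
β = Cov / Var(R_m) = 114.2969 / 54.5219 = 2.0963
E(R) = R_f + β × MRP = 2.1% + 2.0963 × 8.8% = 20.55%

20.55%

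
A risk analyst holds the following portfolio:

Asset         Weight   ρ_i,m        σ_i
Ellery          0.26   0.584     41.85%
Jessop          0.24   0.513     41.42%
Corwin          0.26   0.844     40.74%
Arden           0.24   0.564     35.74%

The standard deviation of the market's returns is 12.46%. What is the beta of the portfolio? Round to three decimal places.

β_Ellery = 0.584 × 41.85% / 12.46% = 1.9615
β_Jessop = 0.513 × 41.42% / 12.46% = 1.7053
β_Corwin = 0.844 × 40.74% / 12.46% = 2.7596
β_Arden = 0.564 × 35.74% / 12.46% = 1.6178
β_P = Σ w_i β_i = 0.26×1.9615 + 0.24×1.7053 + 0.26×2.7596 + 0.24×1.6178 = 2.0250

2.025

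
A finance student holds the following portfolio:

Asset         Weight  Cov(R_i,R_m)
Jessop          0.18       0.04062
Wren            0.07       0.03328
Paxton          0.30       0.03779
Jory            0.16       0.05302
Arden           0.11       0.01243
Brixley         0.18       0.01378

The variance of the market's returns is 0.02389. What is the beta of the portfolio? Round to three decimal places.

1.394

β_Jessop = 0.04062 / 0.02389 = 1.7003
β_Wren = 0.03328 / 0.02389 = 1.3931
β_Paxton = 0.03779 / 0.02389 = 1.5818
β_Jory = 0.05302 / 0.02389 = 2.2193
β_Arden = 0.01243 / 0.02389 = 0.5203
β_Brixley = 0.01378 / 0.02389 = 0.5768
β_P = Σ w_i β_i = 0.18×1.7003 + 0.07×1.3931 + 0.30×1.5818 + 0.16×2.2193 + 0.11×0.5203 + 0.18×0.5768 = 1.3943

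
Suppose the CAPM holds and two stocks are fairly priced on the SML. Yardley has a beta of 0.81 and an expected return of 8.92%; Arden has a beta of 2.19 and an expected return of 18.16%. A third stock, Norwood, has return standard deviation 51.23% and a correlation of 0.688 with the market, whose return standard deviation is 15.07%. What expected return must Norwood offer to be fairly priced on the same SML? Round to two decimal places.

MRP = (18.16% − 8.92%) / (2.19 − 0.81) = 6.6957%
R_f = 8.92% − 0.81 × 6.6957% = 3.4965%
β_Norwood = ρ·σ_i/σ_m = 0.688 × 51.23 / 15.07 = 2.3388
E(R_Norwood) = R_f + β × MRP = 3.4965% + 2.3388 × 6.6957% = 19.16%

19.16%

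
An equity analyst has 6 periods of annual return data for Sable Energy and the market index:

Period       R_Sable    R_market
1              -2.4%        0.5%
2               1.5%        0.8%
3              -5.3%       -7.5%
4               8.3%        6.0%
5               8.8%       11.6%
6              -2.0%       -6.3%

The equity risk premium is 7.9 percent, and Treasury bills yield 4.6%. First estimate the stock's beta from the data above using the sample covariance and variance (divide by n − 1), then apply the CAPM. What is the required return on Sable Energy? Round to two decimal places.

Mean R_i = (-2.4 + 1.5 − 5.3 + 8.3 + 8.8 − 2.0) / 6 = 1.4833%
Mean R_m = (0.5 + 0.8 − 7.5 + 6.0 + 11.6 − 6.3) / 6 = 0.8500%
Σ(R_i − R̄_i)(R_m − R̄_m) = 196.6650  ⇒  Cov = 196.6650 / 5 = 39.3330
Σ(R_m − R̄_m)² = 263.0550  ⇒  Var(R_m) = 263.0550 / 5 = 52.6110
β = Cov / Var(R_m) = 39.3330 / 52.6110 = 0.7476
E(R) = R_f + β × MRP = 4.6% + 0.7476 × 7.9% = 10.51%

10.51%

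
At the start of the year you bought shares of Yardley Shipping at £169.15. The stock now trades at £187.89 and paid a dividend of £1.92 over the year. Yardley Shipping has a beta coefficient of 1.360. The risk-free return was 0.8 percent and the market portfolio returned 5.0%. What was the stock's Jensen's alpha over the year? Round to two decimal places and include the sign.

Realised HPR = (P1 + D1 − P0) / P0 = (187.89 + 1.92 − 169.15) / 169.15 = 20.66 / 169.15 = 12.2140%
MRP = 5.0% − 0.8% = 4.20%
CAPM required = R_f + β·MRP = 0.8% + 1.360 × 4.2% = 6.5120%
α = realised − required = 12.2140% − 6.5120% = +5.70%

+5.70%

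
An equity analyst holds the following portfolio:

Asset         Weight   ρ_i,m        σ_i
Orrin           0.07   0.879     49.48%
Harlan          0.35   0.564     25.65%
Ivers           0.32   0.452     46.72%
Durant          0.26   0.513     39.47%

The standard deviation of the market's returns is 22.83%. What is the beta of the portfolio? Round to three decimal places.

0.882

β_Orrin = 0.879 × 49.48% / 22.83% = 1.9051
β_Harlan = 0.564 × 25.65% / 22.83% = 0.6337
β_Ivers = 0.452 × 46.72% / 22.83% = 0.9250
β_Durant = 0.513 × 39.47% / 22.83% = 0.8869
β_P = Σ w_i β_i = 0.07×1.9051 + 0.35×0.6337 + 0.32×0.9250 + 0.26×0.8869 = 0.8817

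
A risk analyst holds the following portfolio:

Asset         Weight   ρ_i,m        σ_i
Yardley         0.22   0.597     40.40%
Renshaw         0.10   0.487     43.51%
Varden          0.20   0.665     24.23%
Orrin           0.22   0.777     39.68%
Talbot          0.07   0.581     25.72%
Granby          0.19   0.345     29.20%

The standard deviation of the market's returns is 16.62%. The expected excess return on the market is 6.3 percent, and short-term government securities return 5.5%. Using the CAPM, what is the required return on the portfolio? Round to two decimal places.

13.23%

β_Yardley = 0.597 × 40.40% / 16.62% = 1.4512
β_Renshaw = 0.487 × 43.51% / 16.62% = 1.2749
β_Varden = 0.665 × 24.23% / 16.62% = 0.9695
β_Orrin = 0.777 × 39.68% / 16.62% = 1.8551
β_Talbot = 0.581 × 25.72% / 16.62% = 0.8991
β_Granby = 0.345 × 29.20% / 16.62% = 0.6061
β_P = Σ w_i β_i = 0.22×1.4512 + 0.10×1.2749 + 0.20×0.9695 + 0.22×1.8551 + 0.07×0.8991 + 0.19×0.6061 = 1.2269
E(R_P) = R_f + β_P × MRP = 5.5% + 1.2269 × 6.3% = 13.23%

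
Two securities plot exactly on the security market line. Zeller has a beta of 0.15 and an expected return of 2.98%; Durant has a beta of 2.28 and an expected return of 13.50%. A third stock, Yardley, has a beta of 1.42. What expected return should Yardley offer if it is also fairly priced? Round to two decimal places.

MRP (SML slope) = (13.50% − 2.98%) / (2.28 − 0.15) = 10.52% / 2.13 = 4.9390%
R_f (intercept) = 2.98% − 0.15 × 4.9390% = 2.2392%
E(R_Yardley) = R_f + β × MRP = 2.2392% + 1.42 × 4.9390% = 9.25%

9.25%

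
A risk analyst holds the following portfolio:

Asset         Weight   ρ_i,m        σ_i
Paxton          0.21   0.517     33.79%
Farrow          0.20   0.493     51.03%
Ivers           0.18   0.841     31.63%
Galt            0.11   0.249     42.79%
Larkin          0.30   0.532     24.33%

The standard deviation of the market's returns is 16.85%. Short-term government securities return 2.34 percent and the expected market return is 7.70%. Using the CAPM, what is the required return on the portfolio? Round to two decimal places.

β_Paxton = 0.517 × 33.79% / 16.85% = 1.0368
β_Farrow = 0.493 × 51.03% / 16.85% = 1.4930
β_Ivers = 0.841 × 31.63% / 16.85% = 1.5787
β_Galt = 0.249 × 42.79% / 16.85% = 0.6323
β_Larkin = 0.532 × 24.33% / 16.85% = 0.7682
β_P = Σ w_i β_i = 0.21×1.0368 + 0.20×1.4930 + 0.18×1.5787 + 0.11×0.6323 + 0.30×0.7682 = 1.1005
MRP = 7.70% − 2.34% = 5.36%
E(R_P) = R_f + β_P × MRP = 2.34% + 1.1005 × 5.36% = 8.24%

8.24%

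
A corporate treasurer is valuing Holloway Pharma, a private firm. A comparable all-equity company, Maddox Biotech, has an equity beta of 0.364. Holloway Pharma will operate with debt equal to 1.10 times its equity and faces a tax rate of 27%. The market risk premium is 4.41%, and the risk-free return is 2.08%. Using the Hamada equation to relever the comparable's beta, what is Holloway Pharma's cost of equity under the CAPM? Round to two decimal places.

β_L = β_U × [1 + (1 − t)(D/E)] = 0.364 × [1 + (1 − 0.27) × 1.10]
    = 0.364 × [1 + 0.73 × 1.10] = 0.364 × 1.8030 = 0.6563
E(R) = R_f + β_L × MRP = 2.08% + 0.6563 × 4.41% = 4.97%

4.97%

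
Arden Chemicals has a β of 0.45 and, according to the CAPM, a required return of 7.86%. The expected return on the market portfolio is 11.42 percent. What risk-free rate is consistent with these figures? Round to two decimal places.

4.95%

E(R) = R_f + β(E(R_m) − R_f) = R_f(1 − β) + β·E(R_m)
7.86% = R_f × (1 − 0.45) + 0.45 × 11.42%
7.86% = R_f × 0.55 + 5.1390%
R_f = (7.86% − 5.1390%) / 0.55 = 4.95%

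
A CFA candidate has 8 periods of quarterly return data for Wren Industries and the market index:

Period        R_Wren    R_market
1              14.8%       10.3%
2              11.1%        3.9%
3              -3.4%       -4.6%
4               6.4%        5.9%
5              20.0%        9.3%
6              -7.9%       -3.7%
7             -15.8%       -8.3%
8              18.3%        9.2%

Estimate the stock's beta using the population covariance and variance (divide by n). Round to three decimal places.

1.739

Mean R_i = (14.8 + 11.1 − 3.4 + 6.4 + 20.0 − 7.9 − 15.8 + 18.3) / 8 = 5.4375%
Mean R_m = (10.3 + 3.9 − 4.6 + 5.9 + 9.3 − 3.7 − 8.3 + 9.2) / 8 = 2.7500%
Σ(R_i − R̄_i)(R_m − R̄_m) = 644.2350  ⇒  Cov = 644.2350 / 8 = 80.5294
Σ(R_m − R̄_m)² = 370.4800  ⇒  Var(R_m) = 370.4800 / 8 = 46.3100
β = Cov / Var(R_m) = 80.5294 / 46.3100 = 1.7389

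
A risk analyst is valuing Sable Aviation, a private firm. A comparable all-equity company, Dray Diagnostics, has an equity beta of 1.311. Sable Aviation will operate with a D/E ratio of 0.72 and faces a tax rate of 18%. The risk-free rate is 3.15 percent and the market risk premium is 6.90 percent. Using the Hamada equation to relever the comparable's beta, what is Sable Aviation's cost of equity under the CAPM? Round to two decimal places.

β_L = β_U × [1 + (1 − t)(D/E)] = 1.311 × [1 + (1 − 0.18) × 0.72]
    = 1.311 × [1 + 0.82 × 0.72] = 1.311 × 1.5904 = 2.0850
E(R) = R_f + β_L × MRP = 3.15% + 2.0850 × 6.90% = 17.54%

17.54%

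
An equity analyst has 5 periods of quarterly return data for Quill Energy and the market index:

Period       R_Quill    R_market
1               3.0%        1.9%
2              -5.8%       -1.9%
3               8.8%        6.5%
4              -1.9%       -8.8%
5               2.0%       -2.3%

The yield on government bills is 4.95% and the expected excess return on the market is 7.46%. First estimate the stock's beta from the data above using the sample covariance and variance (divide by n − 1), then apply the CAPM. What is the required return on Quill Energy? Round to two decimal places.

Mean R_i = (3.0 − 5.8 + 8.8 − 1.9 + 2.0) / 5 = 1.2200%
Mean R_m = (1.9 − 1.9 + 6.5 − 8.8 − 2.3) / 5 = -0.9200%
Σ(R_i − R̄_i)(R_m − R̄_m) = 91.6520  ⇒  Cov = 91.6520 / 4 = 22.9130
Σ(R_m − R̄_m)² = 127.9680  ⇒  Var(R_m) = 127.9680 / 4 = 31.9920
β = Cov / Var(R_m) = 22.9130 / 31.9920 = 0.7162
E(R) = R_f + β × MRP = 4.95% + 0.7162 × 7.46% = 10.29%

10.29%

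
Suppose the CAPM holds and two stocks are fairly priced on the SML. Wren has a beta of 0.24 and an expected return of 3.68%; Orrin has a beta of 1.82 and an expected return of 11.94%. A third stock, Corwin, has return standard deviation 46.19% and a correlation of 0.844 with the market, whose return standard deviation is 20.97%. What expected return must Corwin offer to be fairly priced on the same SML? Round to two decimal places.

MRP = (11.94% − 3.68%) / (1.82 − 0.24) = 5.2278%
R_f = 3.68% − 0.24 × 5.2278% = 2.4253%
β_Corwin = ρ·σ_i/σ_m = 0.844 × 46.19 / 20.97 = 1.8591
E(R_Corwin) = R_f + β × MRP = 2.4253% + 1.8591 × 5.2278% = 12.14%

12.14%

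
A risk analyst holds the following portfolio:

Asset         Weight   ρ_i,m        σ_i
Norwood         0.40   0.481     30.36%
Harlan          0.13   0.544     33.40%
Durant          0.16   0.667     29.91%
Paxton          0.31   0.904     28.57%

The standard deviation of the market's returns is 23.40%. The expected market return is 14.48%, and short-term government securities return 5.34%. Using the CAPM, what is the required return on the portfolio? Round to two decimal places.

12.92%

β_Norwood = 0.481 × 30.36% / 23.40% = 0.6241
β_Harlan = 0.544 × 33.40% / 23.40% = 0.7765
β_Durant = 0.667 × 29.91% / 23.40% = 0.8526
β_Paxton = 0.904 × 28.57% / 23.40% = 1.1037
β_P = Σ w_i β_i = 0.40×0.6241 + 0.13×0.7765 + 0.16×0.8526 + 0.31×1.1037 = 0.8291
MRP = 14.48% − 5.34% = 9.14%
E(R_P) = R_f + β_P × MRP = 5.34% + 0.8291 × 9.14% = 12.92%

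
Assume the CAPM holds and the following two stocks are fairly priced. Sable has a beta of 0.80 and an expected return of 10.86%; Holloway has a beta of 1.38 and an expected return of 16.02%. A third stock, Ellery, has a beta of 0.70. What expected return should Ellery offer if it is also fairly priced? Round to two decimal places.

MRP (SML slope) = (16.02% − 10.86%) / (1.38 − 0.80) = 5.16% / 0.58 = 8.8966%
R_f (intercept) = 10.86% − 0.80 × 8.8966% = 3.7427%
E(R_Ellery) = R_f + β × MRP = 3.7427% + 0.70 × 8.8966% = 9.97%

9.97%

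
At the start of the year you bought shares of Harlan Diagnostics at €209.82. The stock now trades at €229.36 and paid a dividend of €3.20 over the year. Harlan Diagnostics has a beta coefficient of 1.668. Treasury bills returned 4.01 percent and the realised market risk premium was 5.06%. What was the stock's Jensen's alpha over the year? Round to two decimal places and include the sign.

-1.61%

Realised HPR = (P1 + D1 − P0) / P0 = (229.36 + 3.20 − 209.82) / 209.82 = 22.74 / 209.82 = 10.8379%
CAPM required = R_f + β·MRP = 4.01% + 1.668 × 5.06% = 12.45008%
α = realised − required = 10.8379% − 12.45008% = -1.61%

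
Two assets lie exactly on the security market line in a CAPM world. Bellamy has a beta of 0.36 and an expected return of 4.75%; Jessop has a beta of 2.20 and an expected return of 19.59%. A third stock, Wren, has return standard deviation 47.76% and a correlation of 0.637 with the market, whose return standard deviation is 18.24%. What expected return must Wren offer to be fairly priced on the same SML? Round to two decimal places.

15.30%

MRP = (19.59% − 4.75%) / (2.20 − 0.36) = 8.0652%
R_f = 4.75% − 0.36 × 8.0652% = 1.8465%
β_Wren = ρ·σ_i/σ_m = 0.637 × 47.76 / 18.24 = 1.6679
E(R_Wren) = R_f + β × MRP = 1.8465% + 1.6679 × 8.0652% = 15.30%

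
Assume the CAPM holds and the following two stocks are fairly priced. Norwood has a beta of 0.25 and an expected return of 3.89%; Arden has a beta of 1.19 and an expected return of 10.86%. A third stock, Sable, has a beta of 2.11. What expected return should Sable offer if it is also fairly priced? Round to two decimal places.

17.68%

MRP (SML slope) = (10.86% − 3.89%) / (1.19 − 0.25) = 6.97% / 0.94 = 7.4149%
R_f (intercept) = 3.89% − 0.25 × 7.4149% = 2.0363%
E(R_Sable) = R_f + β × MRP = 2.0363% + 2.11 × 7.4149% = 17.68%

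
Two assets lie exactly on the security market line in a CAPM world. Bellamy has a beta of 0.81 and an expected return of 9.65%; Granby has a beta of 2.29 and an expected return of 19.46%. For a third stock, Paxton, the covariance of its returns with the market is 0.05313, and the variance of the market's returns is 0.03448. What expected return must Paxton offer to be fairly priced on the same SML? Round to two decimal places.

14.49%

MRP = (19.46% − 9.65%) / (2.29 − 0.81) = 6.6284%
R_f = 9.65% − 0.81 × 6.6284% = 4.2810%
β_Paxton = Cov / Var(R_m) = 0.05313 / 0.03448 = 1.5409
E(R_Paxton) = R_f + β × MRP = 4.2810% + 1.5409 × 6.6284% = 14.49%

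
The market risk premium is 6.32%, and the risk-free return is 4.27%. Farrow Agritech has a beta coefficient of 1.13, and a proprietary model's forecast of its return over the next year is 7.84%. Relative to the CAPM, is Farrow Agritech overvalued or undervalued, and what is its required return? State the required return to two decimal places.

Required return = R_f + β·MRP = 4.27% + 1.13 × 6.32% = 11.41%
Forecast 7.84% < required 11.41% → the stock plots below the SML → overvalued.

Overvalued; required return 11.41%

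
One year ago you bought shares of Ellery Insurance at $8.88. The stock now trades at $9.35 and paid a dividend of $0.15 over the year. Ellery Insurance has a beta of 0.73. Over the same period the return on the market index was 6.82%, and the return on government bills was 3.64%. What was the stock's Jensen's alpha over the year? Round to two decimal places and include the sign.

Realised HPR = (P1 + D1 − P0) / P0 = (9.35 + 0.15 − 8.88) / 8.88 = 0.62 / 8.88 = 6.9820%
MRP = 6.82% − 3.64% = 3.18%
CAPM required = R_f + β·MRP = 3.64% + 0.73 × 3.18% = 5.9614%
α = realised − required = 6.9820% − 5.9614% = +1.02%

+1.02%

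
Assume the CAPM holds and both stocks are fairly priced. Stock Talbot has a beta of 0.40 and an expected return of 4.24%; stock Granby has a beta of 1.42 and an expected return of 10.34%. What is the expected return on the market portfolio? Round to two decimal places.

7.83%

Both satisfy E(R) = R_f + β·MRP, so the slope of the SML is
MRP = (10.34% − 4.24%) / (1.42 − 0.40) = 6.10% / 1.02 = 5.9804%
R_f = E(R_Talbot) − β_Talbot·MRP = 4.24% − 0.40 × 5.9804% = 1.8478%
E(R_m) = R_f + MRP = 1.8478% + 5.9804% = 7.83%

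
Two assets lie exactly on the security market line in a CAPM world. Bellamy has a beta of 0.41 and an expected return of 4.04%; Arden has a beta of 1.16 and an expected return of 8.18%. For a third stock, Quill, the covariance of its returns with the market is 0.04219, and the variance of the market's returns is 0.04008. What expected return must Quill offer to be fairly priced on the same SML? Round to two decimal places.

7.59%

MRP = (8.18% − 4.04%) / (1.16 − 0.41) = 5.5200%
R_f = 4.04% − 0.41 × 5.5200% = 1.7768%
β_Quill = Cov / Var(R_m) = 0.04219 / 0.04008 = 1.0526
E(R_Quill) = R_f + β × MRP = 1.7768% + 1.0526 × 5.5200% = 7.59%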